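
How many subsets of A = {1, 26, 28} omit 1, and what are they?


A subset of A that omits 1 is a subset of A \ {1}, so there are 2^(n-1) = 2^2 = 4 of them.
Subsets excluding 1: ∅, {26}, {28}, {26, 28}

Subsets excluding 1 (4 total): ∅, {26}, {28}, {26, 28}


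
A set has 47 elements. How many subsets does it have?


Number of subsets = 2^n
= 2^47
= 140737488355328

|P(A)| = 140737488355328


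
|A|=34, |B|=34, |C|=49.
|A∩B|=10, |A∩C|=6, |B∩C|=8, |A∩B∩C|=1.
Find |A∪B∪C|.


|A∪B∪C| = |A|+|B|+|C| - |A∩B|-|A∩C|-|B∩C| + |A∩B∩C|
= 34+34+49 - 10-6-8 + 1
= 117 - 24 + 1
= 94

|A ∪ B ∪ C| = 94


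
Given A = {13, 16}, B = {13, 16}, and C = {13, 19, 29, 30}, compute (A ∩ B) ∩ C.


A ∩ B = {13, 16}
(A ∩ B) ∩ C = {13}

A ∩ B ∩ C = {13}


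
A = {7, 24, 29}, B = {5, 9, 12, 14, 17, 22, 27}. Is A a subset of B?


A ⊆ B means every element of A is in B.
Elements in A not in B: {7, 24, 29}
So A ⊄ B.

No, A ⊄ B


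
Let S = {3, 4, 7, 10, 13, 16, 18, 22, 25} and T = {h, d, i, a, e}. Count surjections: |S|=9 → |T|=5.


n = |S| = 9, k = |T| = 5. Surjections via inclusion-exclusion:
S(n,k) = Σ(-1)^i × C(k,i) × (k-i)^n, i=0 to k
i=0: (-1)^0×C(5,0)×5^9 = 1953125
i=1: (-1)^1×C(5,1)×4^9 = -1310720
i=2: (-1)^2×C(5,2)×3^9 = 196830
i=3: (-1)^3×C(5,3)×2^9 = -5120
i=4: (-1)^4×C(5,4)×1^9 = 5
i=5: (-1)^5×C(5,5)×0^9 = 0
Total = 834120

Number of surjections = 834120


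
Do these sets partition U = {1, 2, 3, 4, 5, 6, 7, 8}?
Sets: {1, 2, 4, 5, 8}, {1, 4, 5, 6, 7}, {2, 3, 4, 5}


A partition requires: (1) non-empty parts, (2) pairwise disjoint, (3) union = U
Parts: {1, 2, 4, 5, 8}, {1, 4, 5, 6, 7}, {2, 3, 4, 5}
Union of parts: {1, 2, 3, 4, 5, 6, 7, 8}
U = {1, 2, 3, 4, 5, 6, 7, 8}
All non-empty? True
Pairwise disjoint? False
Covers U? True

No, not a valid partition


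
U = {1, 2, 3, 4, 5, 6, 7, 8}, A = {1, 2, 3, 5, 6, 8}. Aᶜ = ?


Aᶜ = U \ A = elements in U but not in A
U = {1, 2, 3, 4, 5, 6, 7, 8}
A = {1, 2, 3, 5, 6, 8}
Aᶜ = {4, 7}

Aᶜ = {4, 7}


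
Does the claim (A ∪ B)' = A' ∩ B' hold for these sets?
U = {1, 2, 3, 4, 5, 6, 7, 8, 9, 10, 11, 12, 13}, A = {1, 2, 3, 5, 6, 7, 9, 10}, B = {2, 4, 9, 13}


LHS: A ∪ B = {1, 2, 3, 4, 5, 6, 7, 9, 10, 13}
(A ∪ B)' = U \ (A ∪ B) = {8, 11, 12}
A' = {4, 8, 11, 12, 13}, B' = {1, 3, 5, 6, 7, 8, 10, 11, 12}
Claimed RHS: A' ∩ B' = {8, 11, 12}
Identity is VALID: LHS = RHS = {8, 11, 12} ✓

Identity is valid. (A ∪ B)' = A' ∩ B' = {8, 11, 12}


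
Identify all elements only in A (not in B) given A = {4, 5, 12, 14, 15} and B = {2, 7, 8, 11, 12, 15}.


A = {4, 5, 12, 14, 15}
B = {2, 7, 8, 11, 12, 15}
Region: only in A (not in B)
Elements: {4, 5, 14}

Elements only in A (not in B): {4, 5, 14}


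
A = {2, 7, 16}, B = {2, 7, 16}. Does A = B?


Two sets are equal iff they have exactly the same elements.
A = {2, 7, 16}
B = {2, 7, 16}
Same elements → A = B

Yes, A = B


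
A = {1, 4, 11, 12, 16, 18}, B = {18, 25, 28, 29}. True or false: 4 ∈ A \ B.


A = {1, 4, 11, 12, 16, 18}, B = {18, 25, 28, 29}
A \ B = elements in A but not in B
A \ B = {1, 4, 11, 12, 16}
Checking if 4 ∈ A \ B
4 is in A \ B → True

4 ∈ A \ B


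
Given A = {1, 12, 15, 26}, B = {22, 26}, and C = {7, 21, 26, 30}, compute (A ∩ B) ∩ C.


A ∩ B = {26}
(A ∩ B) ∩ C = {26}

A ∩ B ∩ C = {26}


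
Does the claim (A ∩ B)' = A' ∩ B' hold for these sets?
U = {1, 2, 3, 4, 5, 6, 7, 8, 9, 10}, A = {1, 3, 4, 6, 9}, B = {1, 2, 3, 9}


LHS: A ∩ B = {1, 3, 9}
(A ∩ B)' = U \ (A ∩ B) = {2, 4, 5, 6, 7, 8, 10}
A' = {2, 5, 7, 8, 10}, B' = {4, 5, 6, 7, 8, 10}
Claimed RHS: A' ∩ B' = {5, 7, 8, 10}
Identity is INVALID: LHS = {2, 4, 5, 6, 7, 8, 10} but the RHS claimed here equals {5, 7, 8, 10}. The correct form is (A ∩ B)' = A' ∪ B'.

Identity is invalid: (A ∩ B)' = {2, 4, 5, 6, 7, 8, 10} but A' ∩ B' = {5, 7, 8, 10}. The correct De Morgan law is (A ∩ B)' = A' ∪ B'.


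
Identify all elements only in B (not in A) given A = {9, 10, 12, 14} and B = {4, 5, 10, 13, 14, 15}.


A = {9, 10, 12, 14}
B = {4, 5, 10, 13, 14, 15}
Region: only in B (not in A)
Elements: {4, 5, 13, 15}

Elements only in B (not in A): {4, 5, 13, 15}


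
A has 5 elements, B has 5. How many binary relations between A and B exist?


A relation from A to B is any subset of A × B.
|A × B| = 5 × 5 = 25
# relations = 2^|A × B| = 2^25 = 33554432

Number of relations = 33554432


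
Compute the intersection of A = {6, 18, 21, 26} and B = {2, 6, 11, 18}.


A ∩ B = elements in both A and B
A = {6, 18, 21, 26}
B = {2, 6, 11, 18}
A ∩ B = {6, 18}

A ∩ B = {6, 18}


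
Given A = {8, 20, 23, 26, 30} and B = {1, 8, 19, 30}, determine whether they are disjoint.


Disjoint means A ∩ B = ∅.
A ∩ B = {8, 30}
A ∩ B ≠ ∅, so A and B are NOT disjoint.

No, A and B are not disjoint (A ∩ B = {8, 30})


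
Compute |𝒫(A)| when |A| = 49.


Number of subsets = 2^n
= 2^49
= 562949953421312

|P(A)| = 562949953421312


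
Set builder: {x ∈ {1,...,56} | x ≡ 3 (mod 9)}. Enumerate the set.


Checking each candidate:
Condition: x in {1,...,56} with x ≡ 3 (mod 9)
Result = {3, 12, 21, 30, 39, 48}

{3, 12, 21, 30, 39, 48}


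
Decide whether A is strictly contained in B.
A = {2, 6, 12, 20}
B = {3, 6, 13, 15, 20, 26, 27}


A ⊂ B requires: A ⊆ B AND A ≠ B.
A ⊆ B? No
A ⊄ B, so A is not a proper subset.

No, A is not a proper subset of B


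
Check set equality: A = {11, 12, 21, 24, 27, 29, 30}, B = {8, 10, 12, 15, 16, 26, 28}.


Two sets are equal iff they have exactly the same elements.
A = {11, 12, 21, 24, 27, 29, 30}
B = {8, 10, 12, 15, 16, 26, 28}
Differences: {8, 10, 11, 15, 16, 21, 24, 26, 27, 28, 29, 30}
A ≠ B

No, A ≠ B


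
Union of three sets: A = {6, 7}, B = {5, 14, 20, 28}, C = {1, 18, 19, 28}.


A ∪ B = {5, 6, 7, 14, 20, 28}
(A ∪ B) ∪ C = {1, 5, 6, 7, 14, 18, 19, 20, 28}

A ∪ B ∪ C = {1, 5, 6, 7, 14, 18, 19, 20, 28}


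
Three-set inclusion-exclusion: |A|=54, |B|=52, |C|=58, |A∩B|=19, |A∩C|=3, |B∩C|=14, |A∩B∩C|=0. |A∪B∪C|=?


|A∪B∪C| = |A|+|B|+|C| - |A∩B|-|A∩C|-|B∩C| + |A∩B∩C|
= 54+52+58 - 19-3-14 + 0
= 164 - 36 + 0
= 128

|A ∪ B ∪ C| = 128


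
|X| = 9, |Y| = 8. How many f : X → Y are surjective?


n = |X| = 9, k = |Y| = 8. Surjections via inclusion-exclusion:
S(n,k) = Σ(-1)^i × C(k,i) × (k-i)^n, i=0 to k
i=0: (-1)^0×C(8,0)×8^9 = 134217728
i=1: (-1)^1×C(8,1)×7^9 = -322828856
i=2: (-1)^2×C(8,2)×6^9 = 282175488
i=3: (-1)^3×C(8,3)×5^9 = -109375000
i=4: (-1)^4×C(8,4)×4^9 = 18350080
i=5: (-1)^5×C(8,5)×3^9 = -1102248
i=6: (-1)^6×C(8,6)×2^9 = 14336
i=7: (-1)^7×C(8,7)×1^9 = -8
i=8: (-1)^8×C(8,8)×0^9 = 0
Total = 1451520

Number of surjections = 1451520


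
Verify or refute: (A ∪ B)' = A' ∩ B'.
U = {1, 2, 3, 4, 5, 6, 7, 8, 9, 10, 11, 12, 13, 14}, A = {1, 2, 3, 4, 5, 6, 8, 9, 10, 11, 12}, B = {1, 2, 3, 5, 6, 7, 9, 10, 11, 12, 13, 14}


LHS: A ∪ B = {1, 2, 3, 4, 5, 6, 7, 8, 9, 10, 11, 12, 13, 14}
(A ∪ B)' = U \ (A ∪ B) = ∅
A' = {7, 13, 14}, B' = {4, 8}
Claimed RHS: A' ∩ B' = ∅
Identity is VALID: LHS = RHS = ∅ ✓

Identity is valid. (A ∪ B)' = A' ∩ B' = ∅


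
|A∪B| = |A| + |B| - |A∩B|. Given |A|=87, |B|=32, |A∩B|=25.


|A ∪ B| = |A| + |B| - |A ∩ B|
= 87 + 32 - 25
= 94

|A ∪ B| = 94


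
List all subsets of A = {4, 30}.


|A| = 2, so |P(A)| = 2^2 = 4
Enumerate subsets by cardinality (0 to 2):
∅, {4}, {30}, {4, 30}

P(A) has 4 subsets: ∅, {4}, {30}, {4, 30}


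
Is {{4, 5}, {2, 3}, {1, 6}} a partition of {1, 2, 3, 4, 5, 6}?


A partition requires: (1) non-empty parts, (2) pairwise disjoint, (3) union = U
Parts: {4, 5}, {2, 3}, {1, 6}
Union of parts: {1, 2, 3, 4, 5, 6}
U = {1, 2, 3, 4, 5, 6}
All non-empty? True
Pairwise disjoint? True
Covers U? True

Yes, valid partition


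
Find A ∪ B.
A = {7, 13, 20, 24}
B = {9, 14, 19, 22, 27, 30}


A ∪ B = all elements in A or B (or both)
A = {7, 13, 20, 24}
B = {9, 14, 19, 22, 27, 30}
A ∪ B = {7, 9, 13, 14, 19, 20, 22, 24, 27, 30}

A ∪ B = {7, 9, 13, 14, 19, 20, 22, 24, 27, 30}


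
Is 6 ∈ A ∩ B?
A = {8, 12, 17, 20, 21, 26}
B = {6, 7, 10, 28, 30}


A = {8, 12, 17, 20, 21, 26}, B = {6, 7, 10, 28, 30}
A ∩ B = elements in both A and B
A ∩ B = ∅
Checking if 6 ∈ A ∩ B
6 is not in A ∩ B → False

6 ∉ A ∩ B


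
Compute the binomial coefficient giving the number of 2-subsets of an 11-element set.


C(n,k) = n! / (k!(n-k)!)
C(11,2) = 11! / (2!9!)
= 55

C(11,2) = 55


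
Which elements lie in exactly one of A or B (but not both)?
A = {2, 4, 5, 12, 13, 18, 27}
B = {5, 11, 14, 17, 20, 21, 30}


A △ B = (A \ B) ∪ (B \ A) = elements in exactly one of A or B
A \ B = {2, 4, 12, 13, 18, 27}
B \ A = {11, 14, 17, 20, 21, 30}
A △ B = {2, 4, 11, 12, 13, 14, 17, 18, 20, 21, 27, 30}

A △ B = {2, 4, 11, 12, 13, 14, 17, 18, 20, 21, 27, 30}


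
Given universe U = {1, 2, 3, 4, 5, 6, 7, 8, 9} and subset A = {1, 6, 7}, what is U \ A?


Aᶜ = U \ A = elements in U but not in A
U = {1, 2, 3, 4, 5, 6, 7, 8, 9}
A = {1, 6, 7}
Aᶜ = {2, 3, 4, 5, 8, 9}

Aᶜ = {2, 3, 4, 5, 8, 9}


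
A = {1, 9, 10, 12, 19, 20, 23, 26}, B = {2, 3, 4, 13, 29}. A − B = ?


A \ B = elements in A but not in B
A = {1, 9, 10, 12, 19, 20, 23, 26}
B = {2, 3, 4, 13, 29}
Remove from A any elements in B
A \ B = {1, 9, 10, 12, 19, 20, 23, 26}

A \ B = {1, 9, 10, 12, 19, 20, 23, 26}


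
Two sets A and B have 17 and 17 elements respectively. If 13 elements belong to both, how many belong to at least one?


|A ∪ B| = |A| + |B| - |A ∩ B|
= 17 + 17 - 13
= 21

|A ∪ B| = 21


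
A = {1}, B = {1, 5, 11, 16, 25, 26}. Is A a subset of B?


A ⊆ B means every element of A is in B.
All elements of A are in B.
So A ⊆ B.

Yes, A ⊆ B


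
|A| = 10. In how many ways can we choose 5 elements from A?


C(n,k) = n! / (k!(n-k)!)
C(10,5) = 10! / (5!5!)
= 252

C(10,5) = 252


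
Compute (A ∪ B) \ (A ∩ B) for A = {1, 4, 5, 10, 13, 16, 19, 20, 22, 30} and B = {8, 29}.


A △ B = (A \ B) ∪ (B \ A) = elements in exactly one of A or B
A \ B = {1, 4, 5, 10, 13, 16, 19, 20, 22, 30}
B \ A = {8, 29}
A △ B = {1, 4, 5, 8, 10, 13, 16, 19, 20, 22, 29, 30}

A △ B = {1, 4, 5, 8, 10, 13, 16, 19, 20, 22, 29, 30}


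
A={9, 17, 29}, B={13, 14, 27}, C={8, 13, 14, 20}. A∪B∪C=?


A ∪ B = {9, 13, 14, 17, 27, 29}
(A ∪ B) ∪ C = {8, 9, 13, 14, 17, 20, 27, 29}

A ∪ B ∪ C = {8, 9, 13, 14, 17, 20, 27, 29}


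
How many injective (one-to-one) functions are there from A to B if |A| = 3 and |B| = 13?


An injection sends each of |A| = 3 inputs to a distinct output in B.
# injections = |B|·(|B|-1)·…·(|B|-|A|+1) = 13! / (13 - 3)!
= 13 × 12 × 11
= 1716

Number of injections = 1716


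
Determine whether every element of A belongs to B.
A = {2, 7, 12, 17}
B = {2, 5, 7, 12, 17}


A ⊆ B means every element of A is in B.
All elements of A are in B.
So A ⊆ B.

Yes, A ⊆ B


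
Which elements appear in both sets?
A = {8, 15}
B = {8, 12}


A ∩ B = elements in both A and B
A = {8, 15}
B = {8, 12}
A ∩ B = {8}

A ∩ B = {8}


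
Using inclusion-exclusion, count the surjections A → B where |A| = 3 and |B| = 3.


n = |A| = 3, k = |B| = 3. Surjections via inclusion-exclusion:
S(n,k) = Σ(-1)^i × C(k,i) × (k-i)^n, i=0 to k
i=0: (-1)^0×C(3,0)×3^3 = 27
i=1: (-1)^1×C(3,1)×2^3 = -24
i=2: (-1)^2×C(3,2)×1^3 = 3
i=3: (-1)^3×C(3,3)×0^3 = 0
Total = 6

Number of surjections = 6


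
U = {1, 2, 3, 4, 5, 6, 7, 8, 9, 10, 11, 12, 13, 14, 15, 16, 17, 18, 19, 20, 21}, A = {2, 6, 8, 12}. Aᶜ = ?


Aᶜ = U \ A = elements in U but not in A
U = {1, 2, 3, 4, 5, 6, 7, 8, 9, 10, 11, 12, 13, 14, 15, 16, 17, 18, 19, 20, 21}
A = {2, 6, 8, 12}
Aᶜ = {1, 3, 4, 5, 7, 9, 10, 11, 13, 14, 15, 16, 17, 18, 19, 20, 21}

Aᶜ = {1, 3, 4, 5, 7, 9, 10, 11, 13, 14, 15, 16, 17, 18, 19, 20, 21}


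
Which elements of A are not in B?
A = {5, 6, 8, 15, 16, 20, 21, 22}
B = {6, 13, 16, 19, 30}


A \ B = elements in A but not in B
A = {5, 6, 8, 15, 16, 20, 21, 22}
B = {6, 13, 16, 19, 30}
Remove from A any elements in B
A \ B = {5, 8, 15, 20, 21, 22}

A \ B = {5, 8, 15, 20, 21, 22}


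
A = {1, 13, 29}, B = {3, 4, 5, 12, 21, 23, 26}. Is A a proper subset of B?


A ⊂ B requires: A ⊆ B AND A ≠ B.
A ⊆ B? No
A ⊄ B, so A is not a proper subset.

No, A is not a proper subset of B


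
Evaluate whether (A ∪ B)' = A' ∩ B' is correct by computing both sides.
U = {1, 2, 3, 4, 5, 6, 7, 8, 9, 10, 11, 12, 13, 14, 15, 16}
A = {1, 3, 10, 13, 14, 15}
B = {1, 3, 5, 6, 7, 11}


LHS: A ∪ B = {1, 3, 5, 6, 7, 10, 11, 13, 14, 15}
(A ∪ B)' = U \ (A ∪ B) = {2, 4, 8, 9, 12, 16}
A' = {2, 4, 5, 6, 7, 8, 9, 11, 12, 16}, B' = {2, 4, 8, 9, 10, 12, 13, 14, 15, 16}
Claimed RHS: A' ∩ B' = {2, 4, 8, 9, 12, 16}
Identity is VALID: LHS = RHS = {2, 4, 8, 9, 12, 16} ✓

Identity is valid. (A ∪ B)' = A' ∩ B' = {2, 4, 8, 9, 12, 16}


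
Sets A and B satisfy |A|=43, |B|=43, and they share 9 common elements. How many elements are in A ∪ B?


|A ∪ B| = |A| + |B| - |A ∩ B|
= 43 + 43 - 9
= 77

|A ∪ B| = 77


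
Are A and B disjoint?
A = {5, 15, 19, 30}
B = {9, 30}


Disjoint means A ∩ B = ∅.
A ∩ B = {30}
A ∩ B ≠ ∅, so A and B are NOT disjoint.

No, A and B are not disjoint (A ∩ B = {30})


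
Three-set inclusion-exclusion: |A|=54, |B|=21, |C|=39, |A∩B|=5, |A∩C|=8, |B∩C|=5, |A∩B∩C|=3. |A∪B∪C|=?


|A∪B∪C| = |A|+|B|+|C| - |A∩B|-|A∩C|-|B∩C| + |A∩B∩C|
= 54+21+39 - 5-8-5 + 3
= 114 - 18 + 3
= 99

|A ∪ B ∪ C| = 99


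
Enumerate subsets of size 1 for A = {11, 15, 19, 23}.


|A| = 4, so A has C(4,1) = 4 subsets of size 1.
Enumerate by choosing 1 elements from A at a time:
{11}, {15}, {19}, {23}

1-element subsets (4 total): {11}, {15}, {19}, {23}


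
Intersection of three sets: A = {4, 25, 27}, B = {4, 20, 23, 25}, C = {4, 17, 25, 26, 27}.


A ∩ B = {4, 25}
(A ∩ B) ∩ C = {4, 25}

A ∩ B ∩ C = {4, 25}


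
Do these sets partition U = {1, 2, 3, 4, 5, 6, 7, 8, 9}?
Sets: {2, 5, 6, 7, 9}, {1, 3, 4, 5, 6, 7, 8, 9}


A partition requires: (1) non-empty parts, (2) pairwise disjoint, (3) union = U
Parts: {2, 5, 6, 7, 9}, {1, 3, 4, 5, 6, 7, 8, 9}
Union of parts: {1, 2, 3, 4, 5, 6, 7, 8, 9}
U = {1, 2, 3, 4, 5, 6, 7, 8, 9}
All non-empty? True
Pairwise disjoint? False
Covers U? True

No, not a valid partition


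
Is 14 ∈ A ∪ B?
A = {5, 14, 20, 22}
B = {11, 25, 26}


A = {5, 14, 20, 22}, B = {11, 25, 26}
A ∪ B = all elements in A or B
A ∪ B = {5, 11, 14, 20, 22, 25, 26}
Checking if 14 ∈ A ∪ B
14 is in A ∪ B → True

14 ∈ A ∪ B


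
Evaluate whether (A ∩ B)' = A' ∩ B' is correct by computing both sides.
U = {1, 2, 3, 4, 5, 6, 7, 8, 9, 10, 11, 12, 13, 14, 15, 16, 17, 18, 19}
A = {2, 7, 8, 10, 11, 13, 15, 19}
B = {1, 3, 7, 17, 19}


LHS: A ∩ B = {7, 19}
(A ∩ B)' = U \ (A ∩ B) = {1, 2, 3, 4, 5, 6, 8, 9, 10, 11, 12, 13, 14, 15, 16, 17, 18}
A' = {1, 3, 4, 5, 6, 9, 12, 14, 16, 17, 18}, B' = {2, 4, 5, 6, 8, 9, 10, 11, 12, 13, 14, 15, 16, 18}
Claimed RHS: A' ∩ B' = {4, 5, 6, 9, 12, 14, 16, 18}
Identity is INVALID: LHS = {1, 2, 3, 4, 5, 6, 8, 9, 10, 11, 12, 13, 14, 15, 16, 17, 18} but the RHS claimed here equals {4, 5, 6, 9, 12, 14, 16, 18}. The correct form is (A ∩ B)' = A' ∪ B'.

Identity is invalid: (A ∩ B)' = {1, 2, 3, 4, 5, 6, 8, 9, 10, 11, 12, 13, 14, 15, 16, 17, 18} but A' ∩ B' = {4, 5, 6, 9, 12, 14, 16, 18}. The correct De Morgan law is (A ∩ B)' = A' ∪ B'.


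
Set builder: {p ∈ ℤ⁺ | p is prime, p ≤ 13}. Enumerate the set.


Checking each candidate:
Condition: primes ≤ 13
Result = {2, 3, 5, 7, 11, 13}

{2, 3, 5, 7, 11, 13}


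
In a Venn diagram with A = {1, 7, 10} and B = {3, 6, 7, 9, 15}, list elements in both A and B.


A = {1, 7, 10}
B = {3, 6, 7, 9, 15}
Region: in both A and B
Elements: {7}

Elements in both A and B: {7}


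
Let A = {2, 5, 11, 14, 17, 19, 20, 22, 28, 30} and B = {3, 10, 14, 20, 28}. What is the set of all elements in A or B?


A ∪ B = all elements in A or B (or both)
A = {2, 5, 11, 14, 17, 19, 20, 22, 28, 30}
B = {3, 10, 14, 20, 28}
A ∪ B = {2, 3, 5, 10, 11, 14, 17, 19, 20, 22, 28, 30}

A ∪ B = {2, 3, 5, 10, 11, 14, 17, 19, 20, 22, 28, 30}


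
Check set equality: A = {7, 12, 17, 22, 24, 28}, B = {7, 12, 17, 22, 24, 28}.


Two sets are equal iff they have exactly the same elements.
A = {7, 12, 17, 22, 24, 28}
B = {7, 12, 17, 22, 24, 28}
Same elements → A = B

Yes, A = B


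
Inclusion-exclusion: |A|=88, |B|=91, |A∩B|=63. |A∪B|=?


|A ∪ B| = |A| + |B| - |A ∩ B|
= 88 + 91 - 63
= 116

|A ∪ B| = 116


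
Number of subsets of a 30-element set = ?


Number of subsets = 2^n
= 2^30
= 1073741824

|P(A)| = 1073741824


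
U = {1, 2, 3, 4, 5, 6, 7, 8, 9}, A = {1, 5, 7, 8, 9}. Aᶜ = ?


Aᶜ = U \ A = elements in U but not in A
U = {1, 2, 3, 4, 5, 6, 7, 8, 9}
A = {1, 5, 7, 8, 9}
Aᶜ = {2, 3, 4, 6}

Aᶜ = {2, 3, 4, 6}


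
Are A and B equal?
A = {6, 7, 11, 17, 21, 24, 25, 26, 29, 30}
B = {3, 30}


Two sets are equal iff they have exactly the same elements.
A = {6, 7, 11, 17, 21, 24, 25, 26, 29, 30}
B = {3, 30}
Differences: {3, 6, 7, 11, 17, 21, 24, 25, 26, 29}
A ≠ B

No, A ≠ B


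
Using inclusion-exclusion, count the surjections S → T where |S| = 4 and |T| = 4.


n = |S| = 4, k = |T| = 4. Surjections via inclusion-exclusion:
S(n,k) = Σ(-1)^i × C(k,i) × (k-i)^n, i=0 to k
i=0: (-1)^0×C(4,0)×4^4 = 256
i=1: (-1)^1×C(4,1)×3^4 = -324
i=2: (-1)^2×C(4,2)×2^4 = 96
i=3: (-1)^3×C(4,3)×1^4 = -4
i=4: (-1)^4×C(4,4)×0^4 = 0
Total = 24

Number of surjections = 24


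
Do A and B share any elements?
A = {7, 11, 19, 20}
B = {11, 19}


Disjoint means A ∩ B = ∅.
A ∩ B = {11, 19}
A ∩ B ≠ ∅, so A and B are NOT disjoint.

Yes — A and B share the element(s) of A ∩ B = {11, 19}, so they are not disjoint


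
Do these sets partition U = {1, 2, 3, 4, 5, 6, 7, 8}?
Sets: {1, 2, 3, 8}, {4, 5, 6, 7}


A partition requires: (1) non-empty parts, (2) pairwise disjoint, (3) union = U
Parts: {1, 2, 3, 8}, {4, 5, 6, 7}
Union of parts: {1, 2, 3, 4, 5, 6, 7, 8}
U = {1, 2, 3, 4, 5, 6, 7, 8}
All non-empty? True
Pairwise disjoint? True
Covers U? True

Yes, valid partition


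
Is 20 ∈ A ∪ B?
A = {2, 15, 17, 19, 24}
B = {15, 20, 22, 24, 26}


A = {2, 15, 17, 19, 24}, B = {15, 20, 22, 24, 26}
A ∪ B = all elements in A or B
A ∪ B = {2, 15, 17, 19, 20, 22, 24, 26}
Checking if 20 ∈ A ∪ B
20 is in A ∪ B → True

20 ∈ A ∪ B


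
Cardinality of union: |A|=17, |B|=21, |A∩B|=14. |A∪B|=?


|A ∪ B| = |A| + |B| - |A ∩ B|
= 17 + 21 - 14
= 24

|A ∪ B| = 24


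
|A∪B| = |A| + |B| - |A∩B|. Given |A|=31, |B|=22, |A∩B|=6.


|A ∪ B| = |A| + |B| - |A ∩ B|
= 31 + 22 - 6
= 47

|A ∪ B| = 47


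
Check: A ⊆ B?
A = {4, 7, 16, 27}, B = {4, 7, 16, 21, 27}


A ⊆ B means every element of A is in B.
All elements of A are in B.
So A ⊆ B.

Yes, A ⊆ B


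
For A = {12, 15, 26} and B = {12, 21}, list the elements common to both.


A ∩ B = elements in both A and B
A = {12, 15, 26}
B = {12, 21}
A ∩ B = {12}

A ∩ B = {12}


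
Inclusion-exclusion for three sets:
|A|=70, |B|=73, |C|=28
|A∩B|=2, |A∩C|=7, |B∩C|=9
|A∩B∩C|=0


|A∪B∪C| = |A|+|B|+|C| - |A∩B|-|A∩C|-|B∩C| + |A∩B∩C|
= 70+73+28 - 2-7-9 + 0
= 171 - 18 + 0
= 153

|A ∪ B ∪ C| = 153


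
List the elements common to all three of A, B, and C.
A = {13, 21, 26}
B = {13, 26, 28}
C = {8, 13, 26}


A ∩ B = {13, 26}
(A ∩ B) ∩ C = {13, 26}

A ∩ B ∩ C = {13, 26}


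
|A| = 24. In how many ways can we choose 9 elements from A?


C(n,k) = n! / (k!(n-k)!)
C(24,9) = 24! / (9!15!)
= 1307504

C(24,9) = 1307504


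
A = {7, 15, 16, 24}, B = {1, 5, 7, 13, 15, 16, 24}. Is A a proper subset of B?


A ⊂ B requires: A ⊆ B AND A ≠ B.
A ⊆ B? Yes
A = B? No
A ⊂ B: Yes (A is a proper subset of B)

Yes, A ⊂ B


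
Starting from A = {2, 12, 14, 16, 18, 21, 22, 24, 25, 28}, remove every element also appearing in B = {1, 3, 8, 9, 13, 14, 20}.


A \ B = elements in A but not in B
A = {2, 12, 14, 16, 18, 21, 22, 24, 25, 28}
B = {1, 3, 8, 9, 13, 14, 20}
Remove from A any elements in B
A \ B = {2, 12, 16, 18, 21, 22, 24, 25, 28}

A \ B = {2, 12, 16, 18, 21, 22, 24, 25, 28}


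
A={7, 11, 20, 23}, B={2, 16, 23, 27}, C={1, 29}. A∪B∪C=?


A ∪ B = {2, 7, 11, 16, 20, 23, 27}
(A ∪ B) ∪ C = {1, 2, 7, 11, 16, 20, 23, 27, 29}

A ∪ B ∪ C = {1, 2, 7, 11, 16, 20, 23, 27, 29}


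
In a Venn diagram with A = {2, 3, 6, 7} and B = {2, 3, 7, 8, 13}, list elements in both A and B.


A = {2, 3, 6, 7}
B = {2, 3, 7, 8, 13}
Region: in both A and B
Elements: {2, 3, 7}

Elements in both A and B: {2, 3, 7}


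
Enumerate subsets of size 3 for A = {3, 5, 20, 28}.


|A| = 4, so A has C(4,3) = 4 subsets of size 3.
Enumerate by choosing 3 elements from A at a time:
{3, 5, 20}, {3, 5, 28}, {3, 20, 28}, {5, 20, 28}

3-element subsets (4 total): {3, 5, 20}, {3, 5, 28}, {3, 20, 28}, {5, 20, 28}


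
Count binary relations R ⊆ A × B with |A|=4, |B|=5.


A relation from A to B is any subset of A × B.
|A × B| = 4 × 5 = 20
# relations = 2^|A × B| = 2^20 = 1048576

Number of relations = 1048576


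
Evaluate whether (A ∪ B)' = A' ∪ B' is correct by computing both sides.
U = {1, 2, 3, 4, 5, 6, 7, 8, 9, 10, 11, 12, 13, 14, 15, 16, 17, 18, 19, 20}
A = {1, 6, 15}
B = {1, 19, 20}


LHS: A ∪ B = {1, 6, 15, 19, 20}
(A ∪ B)' = U \ (A ∪ B) = {2, 3, 4, 5, 7, 8, 9, 10, 11, 12, 13, 14, 16, 17, 18}
A' = {2, 3, 4, 5, 7, 8, 9, 10, 11, 12, 13, 14, 16, 17, 18, 19, 20}, B' = {2, 3, 4, 5, 6, 7, 8, 9, 10, 11, 12, 13, 14, 15, 16, 17, 18}
Claimed RHS: A' ∪ B' = {2, 3, 4, 5, 6, 7, 8, 9, 10, 11, 12, 13, 14, 15, 16, 17, 18, 19, 20}
Identity is INVALID: LHS = {2, 3, 4, 5, 7, 8, 9, 10, 11, 12, 13, 14, 16, 17, 18} but the RHS claimed here equals {2, 3, 4, 5, 6, 7, 8, 9, 10, 11, 12, 13, 14, 15, 16, 17, 18, 19, 20}. The correct form is (A ∪ B)' = A' ∩ B'.

Identity is invalid: (A ∪ B)' = {2, 3, 4, 5, 7, 8, 9, 10, 11, 12, 13, 14, 16, 17, 18} but A' ∪ B' = {2, 3, 4, 5, 6, 7, 8, 9, 10, 11, 12, 13, 14, 15, 16, 17, 18, 19, 20}. The correct De Morgan law is (A ∪ B)' = A' ∩ B'.


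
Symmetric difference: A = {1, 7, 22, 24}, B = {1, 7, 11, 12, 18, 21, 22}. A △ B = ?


A △ B = (A \ B) ∪ (B \ A) = elements in exactly one of A or B
A \ B = {24}
B \ A = {11, 12, 18, 21}
A △ B = {11, 12, 18, 21, 24}

A △ B = {11, 12, 18, 21, 24}


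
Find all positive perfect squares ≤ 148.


Checking each candidate:
Condition: positive perfect squares ≤ 148
Result = {1, 4, 9, 16, 25, 36, 49, 64, 81, 100, 121, 144}

{1, 4, 9, 16, 25, 36, 49, 64, 81, 100, 121, 144}


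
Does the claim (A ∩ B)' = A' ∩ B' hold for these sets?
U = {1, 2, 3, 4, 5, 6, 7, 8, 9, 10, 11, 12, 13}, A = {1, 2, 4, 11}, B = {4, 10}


LHS: A ∩ B = {4}
(A ∩ B)' = U \ (A ∩ B) = {1, 2, 3, 5, 6, 7, 8, 9, 10, 11, 12, 13}
A' = {3, 5, 6, 7, 8, 9, 10, 12, 13}, B' = {1, 2, 3, 5, 6, 7, 8, 9, 11, 12, 13}
Claimed RHS: A' ∩ B' = {3, 5, 6, 7, 8, 9, 12, 13}
Identity is INVALID: LHS = {1, 2, 3, 5, 6, 7, 8, 9, 10, 11, 12, 13} but the RHS claimed here equals {3, 5, 6, 7, 8, 9, 12, 13}. The correct form is (A ∩ B)' = A' ∪ B'.

Identity is invalid: (A ∩ B)' = {1, 2, 3, 5, 6, 7, 8, 9, 10, 11, 12, 13} but A' ∩ B' = {3, 5, 6, 7, 8, 9, 12, 13}. The correct De Morgan law is (A ∩ B)' = A' ∪ B'.


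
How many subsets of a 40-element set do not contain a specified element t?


Subsets of A avoiding t are subsets of A \ {t}, which has 39 elements.
Count = 2^(n-1) = 2^39
= 549755813888

Number of subsets avoiding t = 549755813888


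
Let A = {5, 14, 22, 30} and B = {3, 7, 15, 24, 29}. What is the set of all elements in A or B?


A ∪ B = all elements in A or B (or both)
A = {5, 14, 22, 30}
B = {3, 7, 15, 24, 29}
A ∪ B = {3, 5, 7, 14, 15, 22, 24, 29, 30}

A ∪ B = {3, 5, 7, 14, 15, 22, 24, 29, 30}


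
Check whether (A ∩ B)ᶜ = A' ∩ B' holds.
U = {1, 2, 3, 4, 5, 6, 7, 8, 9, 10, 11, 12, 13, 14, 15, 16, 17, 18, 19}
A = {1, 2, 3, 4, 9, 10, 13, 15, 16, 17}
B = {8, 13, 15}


LHS: A ∩ B = {13, 15}
(A ∩ B)' = U \ (A ∩ B) = {1, 2, 3, 4, 5, 6, 7, 8, 9, 10, 11, 12, 14, 16, 17, 18, 19}
A' = {5, 6, 7, 8, 11, 12, 14, 18, 19}, B' = {1, 2, 3, 4, 5, 6, 7, 9, 10, 11, 12, 14, 16, 17, 18, 19}
Claimed RHS: A' ∩ B' = {5, 6, 7, 11, 12, 14, 18, 19}
Identity is INVALID: LHS = {1, 2, 3, 4, 5, 6, 7, 8, 9, 10, 11, 12, 14, 16, 17, 18, 19} but the RHS claimed here equals {5, 6, 7, 11, 12, 14, 18, 19}. The correct form is (A ∩ B)' = A' ∪ B'.

Identity is invalid: (A ∩ B)' = {1, 2, 3, 4, 5, 6, 7, 8, 9, 10, 11, 12, 14, 16, 17, 18, 19} but A' ∩ B' = {5, 6, 7, 11, 12, 14, 18, 19}. The correct De Morgan law is (A ∩ B)' = A' ∪ B'.


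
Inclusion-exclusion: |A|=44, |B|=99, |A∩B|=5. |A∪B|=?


|A ∪ B| = |A| + |B| - |A ∩ B|
= 44 + 99 - 5
= 138

|A ∪ B| = 138


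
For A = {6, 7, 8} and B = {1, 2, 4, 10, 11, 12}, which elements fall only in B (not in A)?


A = {6, 7, 8}
B = {1, 2, 4, 10, 11, 12}
Region: only in B (not in A)
Elements: {1, 2, 4, 10, 11, 12}

Elements only in B (not in A): {1, 2, 4, 10, 11, 12}


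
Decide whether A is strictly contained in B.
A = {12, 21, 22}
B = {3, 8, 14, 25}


A ⊂ B requires: A ⊆ B AND A ≠ B.
A ⊆ B? No
A ⊄ B, so A is not a proper subset.

No, A is not a proper subset of B


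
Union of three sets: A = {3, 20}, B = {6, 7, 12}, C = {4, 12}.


A ∪ B = {3, 6, 7, 12, 20}
(A ∪ B) ∪ C = {3, 4, 6, 7, 12, 20}

A ∪ B ∪ C = {3, 4, 6, 7, 12, 20}


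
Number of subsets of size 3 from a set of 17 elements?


C(n,k) = n! / (k!(n-k)!)
C(17,3) = 17! / (3!14!)
= 680

C(17,3) = 680


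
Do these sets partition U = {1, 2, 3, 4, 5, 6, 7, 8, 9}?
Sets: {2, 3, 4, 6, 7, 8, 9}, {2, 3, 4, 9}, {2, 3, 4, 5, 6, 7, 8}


A partition requires: (1) non-empty parts, (2) pairwise disjoint, (3) union = U
Parts: {2, 3, 4, 6, 7, 8, 9}, {2, 3, 4, 9}, {2, 3, 4, 5, 6, 7, 8}
Union of parts: {2, 3, 4, 5, 6, 7, 8, 9}
U = {1, 2, 3, 4, 5, 6, 7, 8, 9}
All non-empty? True
Pairwise disjoint? False
Covers U? False

No, not a valid partition


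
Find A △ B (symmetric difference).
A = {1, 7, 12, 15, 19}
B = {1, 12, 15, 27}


A △ B = (A \ B) ∪ (B \ A) = elements in exactly one of A or B
A \ B = {7, 19}
B \ A = {27}
A △ B = {7, 19, 27}

A △ B = {7, 19, 27}


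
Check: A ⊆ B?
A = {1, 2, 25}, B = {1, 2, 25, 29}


A ⊆ B means every element of A is in B.
All elements of A are in B.
So A ⊆ B.

Yes, A ⊆ B


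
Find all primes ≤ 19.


Checking each candidate:
Condition: primes ≤ 19
Result = {2, 3, 5, 7, 11, 13, 17, 19}

{2, 3, 5, 7, 11, 13, 17, 19}


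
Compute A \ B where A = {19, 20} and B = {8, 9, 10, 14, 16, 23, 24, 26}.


A \ B = elements in A but not in B
A = {19, 20}
B = {8, 9, 10, 14, 16, 23, 24, 26}
Remove from A any elements in B
A \ B = {19, 20}

A \ B = {19, 20}


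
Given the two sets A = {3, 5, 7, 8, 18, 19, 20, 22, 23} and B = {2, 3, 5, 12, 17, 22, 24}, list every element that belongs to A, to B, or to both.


A ∪ B = all elements in A or B (or both)
A = {3, 5, 7, 8, 18, 19, 20, 22, 23}
B = {2, 3, 5, 12, 17, 22, 24}
A ∪ B = {2, 3, 5, 7, 8, 12, 17, 18, 19, 20, 22, 23, 24}

A ∪ B = {2, 3, 5, 7, 8, 12, 17, 18, 19, 20, 22, 23, 24}


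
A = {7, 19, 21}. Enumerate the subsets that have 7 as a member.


A subset of A contains 7 iff the remaining 2 elements form any subset of A \ {7}.
Count: 2^(n-1) = 2^2 = 4
Subsets containing 7: {7}, {7, 19}, {7, 21}, {7, 19, 21}

Subsets containing 7 (4 total): {7}, {7, 19}, {7, 21}, {7, 19, 21}


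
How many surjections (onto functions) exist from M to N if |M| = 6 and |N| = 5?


n = |M| = 6, k = |N| = 5. Surjections via inclusion-exclusion:
S(n,k) = Σ(-1)^i × C(k,i) × (k-i)^n, i=0 to k
i=0: (-1)^0×C(5,0)×5^6 = 15625
i=1: (-1)^1×C(5,1)×4^6 = -20480
i=2: (-1)^2×C(5,2)×3^6 = 7290
i=3: (-1)^3×C(5,3)×2^6 = -640
i=4: (-1)^4×C(5,4)×1^6 = 5
i=5: (-1)^5×C(5,5)×0^6 = 0
Total = 1800

Number of surjections = 1800


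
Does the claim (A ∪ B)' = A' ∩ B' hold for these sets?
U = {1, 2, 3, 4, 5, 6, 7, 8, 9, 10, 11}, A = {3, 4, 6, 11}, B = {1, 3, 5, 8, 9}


LHS: A ∪ B = {1, 3, 4, 5, 6, 8, 9, 11}
(A ∪ B)' = U \ (A ∪ B) = {2, 7, 10}
A' = {1, 2, 5, 7, 8, 9, 10}, B' = {2, 4, 6, 7, 10, 11}
Claimed RHS: A' ∩ B' = {2, 7, 10}
Identity is VALID: LHS = RHS = {2, 7, 10} ✓

Identity is valid. (A ∪ B)' = A' ∩ B' = {2, 7, 10}


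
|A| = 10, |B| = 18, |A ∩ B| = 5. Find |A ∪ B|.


|A ∪ B| = |A| + |B| - |A ∩ B|
= 10 + 18 - 5
= 23

|A ∪ B| = 23


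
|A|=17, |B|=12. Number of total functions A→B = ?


Each of |A| = 17 inputs maps to any of |B| = 12 outputs.
# functions = |B|^|A| = 12^17
= 2218611106740436992

Number of functions = 2218611106740436992


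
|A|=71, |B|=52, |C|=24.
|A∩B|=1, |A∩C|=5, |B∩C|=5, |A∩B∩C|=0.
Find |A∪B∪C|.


|A∪B∪C| = |A|+|B|+|C| - |A∩B|-|A∩C|-|B∩C| + |A∩B∩C|
= 71+52+24 - 1-5-5 + 0
= 147 - 11 + 0
= 136

|A ∪ B ∪ C| = 136


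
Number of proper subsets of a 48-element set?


Total subsets = 2^n = 2^48 = 281474976710656
Proper subsets exclude the set itself: 2^n - 1
= 281474976710656 - 1
= 281474976710655

Number of proper subsets = 281474976710655


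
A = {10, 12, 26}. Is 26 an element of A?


A = {10, 12, 26}
Checking if 26 is in A
26 is in A → True

26 ∈ A


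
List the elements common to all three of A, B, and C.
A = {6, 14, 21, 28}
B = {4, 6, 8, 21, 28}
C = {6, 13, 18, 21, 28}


A ∩ B = {6, 21, 28}
(A ∩ B) ∩ C = {6, 21, 28}

A ∩ B ∩ C = {6, 21, 28}


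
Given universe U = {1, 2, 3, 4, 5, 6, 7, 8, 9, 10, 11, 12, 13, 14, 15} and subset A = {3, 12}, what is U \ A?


Aᶜ = U \ A = elements in U but not in A
U = {1, 2, 3, 4, 5, 6, 7, 8, 9, 10, 11, 12, 13, 14, 15}
A = {3, 12}
Aᶜ = {1, 2, 4, 5, 6, 7, 8, 9, 10, 11, 13, 14, 15}

Aᶜ = {1, 2, 4, 5, 6, 7, 8, 9, 10, 11, 13, 14, 15}


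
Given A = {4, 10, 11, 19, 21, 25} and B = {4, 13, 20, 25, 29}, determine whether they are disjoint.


Disjoint means A ∩ B = ∅.
A ∩ B = {4, 25}
A ∩ B ≠ ∅, so A and B are NOT disjoint.

No, A and B are not disjoint (A ∩ B = {4, 25})


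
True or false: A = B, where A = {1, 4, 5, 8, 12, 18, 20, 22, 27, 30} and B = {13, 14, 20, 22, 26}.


Two sets are equal iff they have exactly the same elements.
A = {1, 4, 5, 8, 12, 18, 20, 22, 27, 30}
B = {13, 14, 20, 22, 26}
Differences: {1, 4, 5, 8, 12, 13, 14, 18, 26, 27, 30}
A ≠ B

No, A ≠ B


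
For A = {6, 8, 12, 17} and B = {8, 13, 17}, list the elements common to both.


A ∩ B = elements in both A and B
A = {6, 8, 12, 17}
B = {8, 13, 17}
A ∩ B = {8, 17}

A ∩ B = {8, 17}


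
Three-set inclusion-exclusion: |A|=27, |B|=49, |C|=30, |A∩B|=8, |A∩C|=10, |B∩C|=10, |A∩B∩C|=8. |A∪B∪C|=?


|A∪B∪C| = |A|+|B|+|C| - |A∩B|-|A∩C|-|B∩C| + |A∩B∩C|
= 27+49+30 - 8-10-10 + 8
= 106 - 28 + 8
= 86

|A ∪ B ∪ C| = 86


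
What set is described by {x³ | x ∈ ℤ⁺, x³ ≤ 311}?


Checking each candidate:
Condition: positive perfect cubes ≤ 311
Result = {1, 8, 27, 64, 125, 216}

{1, 8, 27, 64, 125, 216}


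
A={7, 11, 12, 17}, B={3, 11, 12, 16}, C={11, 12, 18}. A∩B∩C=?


A ∩ B = {11, 12}
(A ∩ B) ∩ C = {11, 12}

A ∩ B ∩ C = {11, 12}


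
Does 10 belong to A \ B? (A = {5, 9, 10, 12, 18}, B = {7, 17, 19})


A = {5, 9, 10, 12, 18}, B = {7, 17, 19}
A \ B = elements in A but not in B
A \ B = {5, 9, 10, 12, 18}
Checking if 10 ∈ A \ B
10 is in A \ B → True

10 ∈ A \ B


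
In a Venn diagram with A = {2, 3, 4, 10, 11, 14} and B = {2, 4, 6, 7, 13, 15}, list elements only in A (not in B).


A = {2, 3, 4, 10, 11, 14}
B = {2, 4, 6, 7, 13, 15}
Region: only in A (not in B)
Elements: {3, 10, 11, 14}

Elements only in A (not in B): {3, 10, 11, 14}


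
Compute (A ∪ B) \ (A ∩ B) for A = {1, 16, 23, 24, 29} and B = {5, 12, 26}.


A △ B = (A \ B) ∪ (B \ A) = elements in exactly one of A or B
A \ B = {1, 16, 23, 24, 29}
B \ A = {5, 12, 26}
A △ B = {1, 5, 12, 16, 23, 24, 26, 29}

A △ B = {1, 5, 12, 16, 23, 24, 26, 29}


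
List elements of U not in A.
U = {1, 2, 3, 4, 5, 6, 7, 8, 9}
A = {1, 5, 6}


Aᶜ = U \ A = elements in U but not in A
U = {1, 2, 3, 4, 5, 6, 7, 8, 9}
A = {1, 5, 6}
Aᶜ = {2, 3, 4, 7, 8, 9}

Aᶜ = {2, 3, 4, 7, 8, 9}


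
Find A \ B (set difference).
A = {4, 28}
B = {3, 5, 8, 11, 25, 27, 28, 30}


A \ B = elements in A but not in B
A = {4, 28}
B = {3, 5, 8, 11, 25, 27, 28, 30}
Remove from A any elements in B
A \ B = {4}

A \ B = {4}


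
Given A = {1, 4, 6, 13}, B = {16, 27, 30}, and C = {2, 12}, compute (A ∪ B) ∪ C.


A ∪ B = {1, 4, 6, 13, 16, 27, 30}
(A ∪ B) ∪ C = {1, 2, 4, 6, 12, 13, 16, 27, 30}

A ∪ B ∪ C = {1, 2, 4, 6, 12, 13, 16, 27, 30}


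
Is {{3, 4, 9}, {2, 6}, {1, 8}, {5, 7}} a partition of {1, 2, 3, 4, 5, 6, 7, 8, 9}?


A partition requires: (1) non-empty parts, (2) pairwise disjoint, (3) union = U
Parts: {3, 4, 9}, {2, 6}, {1, 8}, {5, 7}
Union of parts: {1, 2, 3, 4, 5, 6, 7, 8, 9}
U = {1, 2, 3, 4, 5, 6, 7, 8, 9}
All non-empty? True
Pairwise disjoint? True
Covers U? True

Yes, valid partition


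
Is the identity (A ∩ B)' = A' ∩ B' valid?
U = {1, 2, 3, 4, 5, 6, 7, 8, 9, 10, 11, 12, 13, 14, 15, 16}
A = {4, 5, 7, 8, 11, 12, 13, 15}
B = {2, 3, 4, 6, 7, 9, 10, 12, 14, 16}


LHS: A ∩ B = {4, 7, 12}
(A ∩ B)' = U \ (A ∩ B) = {1, 2, 3, 5, 6, 8, 9, 10, 11, 13, 14, 15, 16}
A' = {1, 2, 3, 6, 9, 10, 14, 16}, B' = {1, 5, 8, 11, 13, 15}
Claimed RHS: A' ∩ B' = {1}
Identity is INVALID: LHS = {1, 2, 3, 5, 6, 8, 9, 10, 11, 13, 14, 15, 16} but the RHS claimed here equals {1}. The correct form is (A ∩ B)' = A' ∪ B'.

Identity is invalid: (A ∩ B)' = {1, 2, 3, 5, 6, 8, 9, 10, 11, 13, 14, 15, 16} but A' ∩ B' = {1}. The correct De Morgan law is (A ∩ B)' = A' ∪ B'.


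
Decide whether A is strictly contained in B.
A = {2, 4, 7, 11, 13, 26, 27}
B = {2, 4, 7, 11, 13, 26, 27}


A ⊂ B requires: A ⊆ B AND A ≠ B.
A ⊆ B? Yes
A = B? Yes
A = B, so A is not a PROPER subset.

No, A is not a proper subset of B


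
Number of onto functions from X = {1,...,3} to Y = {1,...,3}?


n = |X| = 3, k = |Y| = 3. Surjections via inclusion-exclusion:
S(n,k) = Σ(-1)^i × C(k,i) × (k-i)^n, i=0 to k
i=0: (-1)^0×C(3,0)×3^3 = 27
i=1: (-1)^1×C(3,1)×2^3 = -24
i=2: (-1)^2×C(3,2)×1^3 = 3
i=3: (-1)^3×C(3,3)×0^3 = 0
Total = 6

Number of surjections = 6


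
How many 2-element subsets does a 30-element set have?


C(n,k) = n! / (k!(n-k)!)
C(30,2) = 30! / (2!28!)
= 435

C(30,2) = 435


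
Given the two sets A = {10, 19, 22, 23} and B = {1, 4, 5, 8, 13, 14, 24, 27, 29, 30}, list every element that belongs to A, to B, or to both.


A ∪ B = all elements in A or B (or both)
A = {10, 19, 22, 23}
B = {1, 4, 5, 8, 13, 14, 24, 27, 29, 30}
A ∪ B = {1, 4, 5, 8, 10, 13, 14, 19, 22, 23, 24, 27, 29, 30}

A ∪ B = {1, 4, 5, 8, 10, 13, 14, 19, 22, 23, 24, 27, 29, 30}


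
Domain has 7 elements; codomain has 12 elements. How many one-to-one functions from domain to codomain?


An injection sends each of |A| = 7 inputs to a distinct output in B.
# injections = |B|·(|B|-1)·…·(|B|-|A|+1) = 12! / (12 - 7)!
= 12 × 11 × 10 × 9 × 8 × 7 × 6
= 3991680

Number of injections = 3991680


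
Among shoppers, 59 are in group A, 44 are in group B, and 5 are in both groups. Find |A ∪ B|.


|A ∪ B| = |A| + |B| - |A ∩ B|
= 59 + 44 - 5
= 98

|A ∪ B| = 98


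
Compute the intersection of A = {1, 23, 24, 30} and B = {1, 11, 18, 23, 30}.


A ∩ B = elements in both A and B
A = {1, 23, 24, 30}
B = {1, 11, 18, 23, 30}
A ∩ B = {1, 23, 30}

A ∩ B = {1, 23, 30}


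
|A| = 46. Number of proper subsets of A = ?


Total subsets = 2^n = 2^46 = 70368744177664
Proper subsets exclude the set itself: 2^n - 1
= 70368744177664 - 1
= 70368744177663

Number of proper subsets = 70368744177663


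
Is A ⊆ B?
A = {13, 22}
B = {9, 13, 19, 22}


A ⊆ B means every element of A is in B.
All elements of A are in B.
So A ⊆ B.

Yes, A ⊆ B


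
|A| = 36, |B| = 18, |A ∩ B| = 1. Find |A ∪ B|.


|A ∪ B| = |A| + |B| - |A ∩ B|
= 36 + 18 - 1
= 53

|A ∪ B| = 53


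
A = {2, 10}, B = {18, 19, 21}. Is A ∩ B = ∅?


Disjoint means A ∩ B = ∅.
A ∩ B = ∅
A ∩ B = ∅, so A and B are disjoint.

Yes, A and B are disjoint


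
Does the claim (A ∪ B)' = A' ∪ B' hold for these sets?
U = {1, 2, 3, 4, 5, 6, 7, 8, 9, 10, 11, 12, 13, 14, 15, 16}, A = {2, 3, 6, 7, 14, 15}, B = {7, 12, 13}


LHS: A ∪ B = {2, 3, 6, 7, 12, 13, 14, 15}
(A ∪ B)' = U \ (A ∪ B) = {1, 4, 5, 8, 9, 10, 11, 16}
A' = {1, 4, 5, 8, 9, 10, 11, 12, 13, 16}, B' = {1, 2, 3, 4, 5, 6, 8, 9, 10, 11, 14, 15, 16}
Claimed RHS: A' ∪ B' = {1, 2, 3, 4, 5, 6, 8, 9, 10, 11, 12, 13, 14, 15, 16}
Identity is INVALID: LHS = {1, 4, 5, 8, 9, 10, 11, 16} but the RHS claimed here equals {1, 2, 3, 4, 5, 6, 8, 9, 10, 11, 12, 13, 14, 15, 16}. The correct form is (A ∪ B)' = A' ∩ B'.

Identity is invalid: (A ∪ B)' = {1, 4, 5, 8, 9, 10, 11, 16} but A' ∪ B' = {1, 2, 3, 4, 5, 6, 8, 9, 10, 11, 12, 13, 14, 15, 16}. The correct De Morgan law is (A ∪ B)' = A' ∩ B'.


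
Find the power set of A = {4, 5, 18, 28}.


|A| = 4, so |P(A)| = 2^4 = 16
Enumerate subsets by cardinality (0 to 4):
∅, {4}, {5}, {18}, {28}, {4, 5}, {4, 18}, {4, 28}, {5, 18}, {5, 28}, {18, 28}, {4, 5, 18}, {4, 5, 28}, {4, 18, 28}, {5, 18, 28}, {4, 5, 18, 28}

P(A) has 16 subsets: ∅, {4}, {5}, {18}, {28}, {4, 5}, {4, 18}, {4, 28}, {5, 18}, {5, 28}, {18, 28}, {4, 5, 18}, {4, 5, 28}, {4, 18, 28}, {5, 18, 28}, {4, 5, 18, 28}


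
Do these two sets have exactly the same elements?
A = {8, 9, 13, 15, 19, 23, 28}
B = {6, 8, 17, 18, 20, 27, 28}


Two sets are equal iff they have exactly the same elements.
A = {8, 9, 13, 15, 19, 23, 28}
B = {6, 8, 17, 18, 20, 27, 28}
Differences: {6, 9, 13, 15, 17, 18, 19, 20, 23, 27}
A ≠ B

No, A ≠ B


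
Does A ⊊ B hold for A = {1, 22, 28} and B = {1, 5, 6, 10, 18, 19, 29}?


A ⊂ B requires: A ⊆ B AND A ≠ B.
A ⊆ B? No
A ⊄ B, so A is not a proper subset.

No, A is not a proper subset of B


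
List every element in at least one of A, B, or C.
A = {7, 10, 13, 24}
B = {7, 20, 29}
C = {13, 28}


A ∪ B = {7, 10, 13, 20, 24, 29}
(A ∪ B) ∪ C = {7, 10, 13, 20, 24, 28, 29}

A ∪ B ∪ C = {7, 10, 13, 20, 24, 28, 29}


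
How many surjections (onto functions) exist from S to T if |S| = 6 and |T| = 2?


n = |S| = 6, k = |T| = 2. Surjections via inclusion-exclusion:
S(n,k) = Σ(-1)^i × C(k,i) × (k-i)^n, i=0 to k
i=0: (-1)^0×C(2,0)×2^6 = 64
i=1: (-1)^1×C(2,1)×1^6 = -2
i=2: (-1)^2×C(2,2)×0^6 = 0
Total = 62

Number of surjections = 62


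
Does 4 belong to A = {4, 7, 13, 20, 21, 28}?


A = {4, 7, 13, 20, 21, 28}
Checking if 4 is in A
4 is in A → True

4 ∈ A


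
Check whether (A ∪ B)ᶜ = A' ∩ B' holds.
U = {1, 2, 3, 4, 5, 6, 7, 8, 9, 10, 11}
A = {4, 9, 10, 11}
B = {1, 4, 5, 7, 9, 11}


LHS: A ∪ B = {1, 4, 5, 7, 9, 10, 11}
(A ∪ B)' = U \ (A ∪ B) = {2, 3, 6, 8}
A' = {1, 2, 3, 5, 6, 7, 8}, B' = {2, 3, 6, 8, 10}
Claimed RHS: A' ∩ B' = {2, 3, 6, 8}
Identity is VALID: LHS = RHS = {2, 3, 6, 8} ✓

Identity is valid. (A ∪ B)' = A' ∩ B' = {2, 3, 6, 8}


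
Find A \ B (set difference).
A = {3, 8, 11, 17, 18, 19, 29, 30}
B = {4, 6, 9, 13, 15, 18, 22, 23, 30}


A \ B = elements in A but not in B
A = {3, 8, 11, 17, 18, 19, 29, 30}
B = {4, 6, 9, 13, 15, 18, 22, 23, 30}
Remove from A any elements in B
A \ B = {3, 8, 11, 17, 19, 29}

A \ B = {3, 8, 11, 17, 19, 29}
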